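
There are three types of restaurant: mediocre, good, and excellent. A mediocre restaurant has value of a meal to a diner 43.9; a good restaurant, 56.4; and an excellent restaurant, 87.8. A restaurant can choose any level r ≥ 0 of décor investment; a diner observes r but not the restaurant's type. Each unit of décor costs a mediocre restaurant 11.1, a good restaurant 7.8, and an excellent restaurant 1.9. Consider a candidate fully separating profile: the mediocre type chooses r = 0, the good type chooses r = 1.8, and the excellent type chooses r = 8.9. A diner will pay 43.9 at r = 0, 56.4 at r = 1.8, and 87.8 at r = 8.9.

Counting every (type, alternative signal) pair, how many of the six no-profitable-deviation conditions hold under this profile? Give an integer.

5

Mediocre (own payoff 43.9): to r=1.8 gives 56.4 − 11.1×1.8 = 36.42 → no gain ✓; to r=8.9 gives 87.8 − 11.1×8.9 = -10.99 → no gain ✓.
Good (own payoff 56.4 − 7.8×1.8 = 42.36): to r=0 gives 43.9 → profitable ✗; to r=8.9 gives 87.8 − 7.8×8.9 = 18.38 → no gain ✓.
Excellent (own payoff 87.8 − 1.9×8.9 = 70.89): to r=0 gives 43.9 → no gain ✓; to r=1.8 gives 56.4 − 1.9×1.8 = 52.98 → no gain ✓.
5 of the 6 constraints hold; not an equilibrium.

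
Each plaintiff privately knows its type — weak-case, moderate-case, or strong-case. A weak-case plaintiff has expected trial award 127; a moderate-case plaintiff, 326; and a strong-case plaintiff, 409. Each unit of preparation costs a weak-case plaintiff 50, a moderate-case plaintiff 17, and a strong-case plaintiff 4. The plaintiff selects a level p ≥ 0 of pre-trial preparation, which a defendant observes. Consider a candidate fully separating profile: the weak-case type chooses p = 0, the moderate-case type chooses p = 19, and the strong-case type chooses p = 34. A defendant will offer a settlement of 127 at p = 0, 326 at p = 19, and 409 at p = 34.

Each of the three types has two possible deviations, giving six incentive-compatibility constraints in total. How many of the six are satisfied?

5

Moderate-case (own payoff 326 − 17×19 = 3): to p=0 gives 127 → profitable ✗; to p=34 gives 409 − 17×34 = -169 → no gain ✓.
Strong-case (own payoff 409 − 4×34 = 273): to p=0 gives 127 → no gain ✓; to p=19 gives 326 − 4×19 = 250 → no gain ✓.
Weak-case (own payoff 127): to p=19 gives 326 − 50×19 = -624 → no gain ✓; to p=34 gives 409 − 50×34 = -1291 → no gain ✓.
5 of the 6 constraints hold; not an equilibrium.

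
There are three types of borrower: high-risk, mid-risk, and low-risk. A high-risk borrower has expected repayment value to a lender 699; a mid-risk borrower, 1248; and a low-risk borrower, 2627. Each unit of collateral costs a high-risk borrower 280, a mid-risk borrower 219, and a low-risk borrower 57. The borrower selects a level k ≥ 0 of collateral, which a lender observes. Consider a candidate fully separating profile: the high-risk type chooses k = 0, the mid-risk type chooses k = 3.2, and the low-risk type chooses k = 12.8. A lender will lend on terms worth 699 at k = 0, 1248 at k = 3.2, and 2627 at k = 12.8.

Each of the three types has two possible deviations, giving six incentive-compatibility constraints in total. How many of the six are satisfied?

5

Low-risk (own payoff 2627 − 57×12.8 = 1897.4): to k=0 gives 699 → no gain ✓; to k=3.2 gives 1248 − 57×3.2 = 1065.6 → no gain ✓.
Mid-risk (own payoff 1248 − 219×3.2 = 547.2): to k=0 gives 699 → profitable ✗; to k=12.8 gives 2627 − 219×12.8 = -176.2 → no gain ✓.
High-risk (own payoff 699): to k=3.2 gives 1248 − 280×3.2 = 352 → no gain ✓; to k=12.8 gives 2627 − 280×12.8 = -957 → no gain ✓.
5 of the 6 constraints hold; not an equilibrium.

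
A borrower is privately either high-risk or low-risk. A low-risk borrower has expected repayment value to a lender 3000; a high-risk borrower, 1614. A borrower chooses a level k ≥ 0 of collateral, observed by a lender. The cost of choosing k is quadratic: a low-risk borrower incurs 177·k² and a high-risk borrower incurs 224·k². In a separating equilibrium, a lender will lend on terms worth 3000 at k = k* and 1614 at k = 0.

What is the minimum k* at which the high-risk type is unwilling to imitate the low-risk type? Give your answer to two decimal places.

2.49

The high-risk type at k = 0 receives 1614; imitating at k* yields 3000 − 224·k*².
Indifference: 1614 = 3000 − 224·k*², so k*² = (3000 − 1614) / 224 = 6.1875.
k* = √6.1875 ≈ 2.49.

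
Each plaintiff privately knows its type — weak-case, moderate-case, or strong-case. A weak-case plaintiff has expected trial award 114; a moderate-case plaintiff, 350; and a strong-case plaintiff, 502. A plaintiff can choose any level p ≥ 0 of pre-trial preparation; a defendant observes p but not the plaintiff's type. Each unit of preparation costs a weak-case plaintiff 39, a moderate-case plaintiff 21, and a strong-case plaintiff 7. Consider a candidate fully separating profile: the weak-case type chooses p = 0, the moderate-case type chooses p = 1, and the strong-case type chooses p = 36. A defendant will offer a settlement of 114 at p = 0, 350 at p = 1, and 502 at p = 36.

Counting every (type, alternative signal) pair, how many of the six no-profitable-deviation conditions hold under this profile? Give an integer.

4

Weak-case (own payoff 114): to p=1 gives 350 − 39×1 = 311 → profitable ✗; to p=36 gives 502 − 39×36 = -902 → no gain ✓.
Moderate-case (own payoff 350 − 21×1 = 329): to p=0 gives 114 → no gain ✓; to p=36 gives 502 − 21×36 = -254 → no gain ✓.
Strong-case (own payoff 502 − 7×36 = 250): to p=0 gives 114 → no gain ✓; to p=1 gives 350 − 7×1 = 343 → profitable ✗.
4 of the 6 constraints hold; not an equilibrium.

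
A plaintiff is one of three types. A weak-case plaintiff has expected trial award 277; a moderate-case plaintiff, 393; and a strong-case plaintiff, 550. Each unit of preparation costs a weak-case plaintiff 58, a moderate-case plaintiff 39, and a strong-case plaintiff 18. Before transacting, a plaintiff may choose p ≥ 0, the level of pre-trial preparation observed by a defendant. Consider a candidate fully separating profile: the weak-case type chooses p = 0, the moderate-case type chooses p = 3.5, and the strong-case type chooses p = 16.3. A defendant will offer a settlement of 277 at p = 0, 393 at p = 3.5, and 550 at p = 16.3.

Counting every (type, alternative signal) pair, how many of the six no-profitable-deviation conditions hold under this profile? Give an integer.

Moderate-case (own payoff 393 − 39×3.5 = 256.5): to p=0 gives 277 → profitable ✗; to p=16.3 gives 550 − 39×16.3 = -85.7 → no gain ✓.
Strong-case (own payoff 550 − 18×16.3 = 256.6): to p=0 gives 277 → profitable ✗; to p=3.5 gives 393 − 18×3.5 = 330 → profitable ✗.
Weak-case (own payoff 277): to p=3.5 gives 393 − 58×3.5 = 190 → no gain ✓; to p=16.3 gives 550 − 58×16.3 = -395.4 → no gain ✓.
3 of the 6 constraints hold; not an equilibrium.

3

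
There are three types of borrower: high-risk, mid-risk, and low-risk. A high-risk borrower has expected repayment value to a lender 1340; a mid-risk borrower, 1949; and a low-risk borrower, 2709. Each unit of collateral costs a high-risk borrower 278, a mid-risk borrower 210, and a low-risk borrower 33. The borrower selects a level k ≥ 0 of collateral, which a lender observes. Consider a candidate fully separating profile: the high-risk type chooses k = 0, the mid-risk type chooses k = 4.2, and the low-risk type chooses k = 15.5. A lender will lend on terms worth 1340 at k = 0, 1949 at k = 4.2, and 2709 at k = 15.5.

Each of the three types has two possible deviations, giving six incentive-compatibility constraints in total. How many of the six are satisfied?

Low-risk (own payoff 2709 − 33×15.5 = 2197.5): to k=0 gives 1340 → no gain ✓; to k=4.2 gives 1949 − 33×4.2 = 1810.4 → no gain ✓.
Mid-risk (own payoff 1949 − 210×4.2 = 1067): to k=0 gives 1340 → profitable ✗; to k=15.5 gives 2709 − 210×15.5 = -546 → no gain ✓.
High-risk (own payoff 1340): to k=4.2 gives 1949 − 278×4.2 = 781.4 → no gain ✓; to k=15.5 gives 2709 − 278×15.5 = -1600 → no gain ✓.
5 of the 6 constraints hold; not an equilibrium.

5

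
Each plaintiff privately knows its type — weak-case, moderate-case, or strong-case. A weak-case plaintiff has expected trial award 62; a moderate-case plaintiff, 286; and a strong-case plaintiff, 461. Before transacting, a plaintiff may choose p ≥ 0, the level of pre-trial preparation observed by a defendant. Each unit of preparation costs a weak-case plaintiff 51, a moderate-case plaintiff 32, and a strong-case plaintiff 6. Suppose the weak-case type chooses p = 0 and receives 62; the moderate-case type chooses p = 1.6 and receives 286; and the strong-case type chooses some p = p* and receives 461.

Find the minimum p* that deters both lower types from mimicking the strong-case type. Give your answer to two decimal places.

7.82

Weak-case type (on-path payoff 62) won't mimic when 62 ≥ 461 − 51·p*, i.e. p* ≥ 7.82.
Moderate-case type (on-path payoff 286 − 32×1.6 = 234.8) won't mimic when 234.8 ≥ 461 − 32·p*, i.e. p* ≥ 7.07.
Both must hold, so p* = max(7.82, 7.07) = 7.82. The weak-case type's constraint binds.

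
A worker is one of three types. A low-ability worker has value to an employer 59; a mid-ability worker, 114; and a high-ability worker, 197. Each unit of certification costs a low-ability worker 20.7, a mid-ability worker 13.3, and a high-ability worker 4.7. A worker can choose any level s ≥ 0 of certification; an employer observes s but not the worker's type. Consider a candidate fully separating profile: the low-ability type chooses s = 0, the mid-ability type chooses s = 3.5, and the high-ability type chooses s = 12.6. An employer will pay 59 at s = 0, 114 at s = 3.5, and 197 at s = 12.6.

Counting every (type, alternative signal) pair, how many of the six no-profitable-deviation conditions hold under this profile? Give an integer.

Mid-ability (own payoff 114 − 13.3×3.5 = 67.45): to s=0 gives 59 → no gain ✓; to s=12.6 gives 197 − 13.3×12.6 = 29.42 → no gain ✓.
High-ability (own payoff 197 − 4.7×12.6 = 137.78): to s=0 gives 59 → no gain ✓; to s=3.5 gives 114 − 4.7×3.5 = 97.55 → no gain ✓.
Low-ability (own payoff 59): to s=3.5 gives 114 − 20.7×3.5 = 41.55 → no gain ✓; to s=12.6 gives 197 − 20.7×12.6 = -63.82 → no gain ✓.
6 of the 6 constraints hold; this profile is a separating equilibrium.

6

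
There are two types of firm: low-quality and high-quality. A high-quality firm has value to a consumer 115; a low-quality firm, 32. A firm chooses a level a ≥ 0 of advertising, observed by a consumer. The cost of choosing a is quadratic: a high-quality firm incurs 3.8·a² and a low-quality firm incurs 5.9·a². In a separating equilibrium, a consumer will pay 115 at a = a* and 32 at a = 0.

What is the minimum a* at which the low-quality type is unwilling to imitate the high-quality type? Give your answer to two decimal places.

The low-quality type at a = 0 receives 32; imitating at a* yields 115 − 5.9·a*².
Indifference: 32 = 115 − 5.9·a*², so a*² = (115 − 32) / 5.9 ≈ 14.0678.
a* = √14.0678 ≈ 3.75.

3.75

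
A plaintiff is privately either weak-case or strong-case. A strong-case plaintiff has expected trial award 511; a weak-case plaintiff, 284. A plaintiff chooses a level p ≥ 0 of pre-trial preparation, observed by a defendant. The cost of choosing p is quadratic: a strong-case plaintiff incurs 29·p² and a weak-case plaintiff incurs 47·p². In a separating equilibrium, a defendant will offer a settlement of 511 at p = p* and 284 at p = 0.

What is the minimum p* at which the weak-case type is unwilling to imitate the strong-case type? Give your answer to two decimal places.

The weak-case type at p = 0 receives 284; imitating at p* yields 511 − 47·p*².
Indifference: 284 = 511 − 47·p*², so p*² = (511 − 284) / 47 ≈ 4.8298.
p* = √4.8298 ≈ 2.20.

2.20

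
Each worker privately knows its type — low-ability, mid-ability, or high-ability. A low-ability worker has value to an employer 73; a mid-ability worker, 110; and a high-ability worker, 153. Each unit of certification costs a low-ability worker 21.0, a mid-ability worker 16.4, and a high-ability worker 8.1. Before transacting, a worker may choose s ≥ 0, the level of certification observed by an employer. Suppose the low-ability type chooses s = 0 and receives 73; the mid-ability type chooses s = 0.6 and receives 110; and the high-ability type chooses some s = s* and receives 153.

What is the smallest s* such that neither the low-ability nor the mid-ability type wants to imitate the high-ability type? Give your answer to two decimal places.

3.81

Mid-ability type (on-path payoff 110 − 16.4×0.6 = 100.16) won't mimic when 100.16 ≥ 153 − 16.4·s*, i.e. s* ≥ 3.22.
Low-ability type (on-path payoff 73) won't mimic when 73 ≥ 153 − 21.0·s*, i.e. s* ≥ 3.81.
Both must hold, so s* = max(3.81, 3.22) = 3.81. The low-ability type's constraint binds.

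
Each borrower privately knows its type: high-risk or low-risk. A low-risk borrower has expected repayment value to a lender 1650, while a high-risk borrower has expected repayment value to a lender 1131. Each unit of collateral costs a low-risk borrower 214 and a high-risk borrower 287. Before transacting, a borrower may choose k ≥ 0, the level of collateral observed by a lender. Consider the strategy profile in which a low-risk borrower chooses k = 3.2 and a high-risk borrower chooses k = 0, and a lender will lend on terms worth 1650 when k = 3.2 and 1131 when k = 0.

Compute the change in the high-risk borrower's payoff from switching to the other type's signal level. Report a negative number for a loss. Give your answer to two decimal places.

-399.40

Playing k = 0 the high-risk borrower receives 1131.
Deviating to k = 3.2 brings payment 1650 at cost 287 × 3.2 = 918.4, netting 731.6.
Gain from deviating: 731.6 − 1131 = -399.40.
The gain is negative, so the high-risk type's incentive-compatibility constraint is satisfied.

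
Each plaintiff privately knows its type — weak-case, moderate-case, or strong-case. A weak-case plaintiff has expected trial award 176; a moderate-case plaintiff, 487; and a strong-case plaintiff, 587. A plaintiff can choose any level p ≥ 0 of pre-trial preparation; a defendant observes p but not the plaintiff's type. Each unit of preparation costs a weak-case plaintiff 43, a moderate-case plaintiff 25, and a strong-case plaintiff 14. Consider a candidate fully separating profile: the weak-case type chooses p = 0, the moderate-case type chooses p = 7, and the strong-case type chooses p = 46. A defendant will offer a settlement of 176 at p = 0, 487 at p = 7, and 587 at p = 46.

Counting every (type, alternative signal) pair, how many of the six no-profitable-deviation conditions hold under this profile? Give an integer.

Strong-case (own payoff 587 − 14×46 = -57): to p=0 gives 176 → profitable ✗; to p=7 gives 487 − 14×7 = 389 → profitable ✗.
Moderate-case (own payoff 487 − 25×7 = 312): to p=0 gives 176 → no gain ✓; to p=46 gives 587 − 25×46 = -563 → no gain ✓.
Weak-case (own payoff 176): to p=7 gives 487 − 43×7 = 186 → profitable ✗; to p=46 gives 587 − 43×46 = -1391 → no gain ✓.
3 of the 6 constraints hold; not an equilibrium.

3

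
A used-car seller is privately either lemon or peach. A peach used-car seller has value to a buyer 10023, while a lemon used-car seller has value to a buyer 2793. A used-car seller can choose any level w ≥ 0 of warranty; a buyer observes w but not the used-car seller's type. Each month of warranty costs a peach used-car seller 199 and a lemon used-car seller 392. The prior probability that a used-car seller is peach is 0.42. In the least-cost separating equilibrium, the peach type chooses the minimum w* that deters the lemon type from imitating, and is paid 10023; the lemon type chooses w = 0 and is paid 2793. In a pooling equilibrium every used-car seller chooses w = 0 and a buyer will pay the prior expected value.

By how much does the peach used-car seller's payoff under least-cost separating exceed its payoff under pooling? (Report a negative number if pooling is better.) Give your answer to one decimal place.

523.1

Least-cost separating signal: w* solves 2793 = 10023 − 392·w*, so w* = (10023 − 2793)/392 ≈ 18.4439.
Peach type's separating payoff: 10023 − 199 × w* = 10023 − 199 × (10023 − 2793)/392 = 10023 − 1438770/392 ≈ 6352.668.
Pooling payoff: 0.42 × 10023 + 0.58 × 2793 = 5829.6.
Difference: 6352.668 − 5829.6 = 523.068, i.e. 523.1 to one decimal place.
The peach type prefers to separate.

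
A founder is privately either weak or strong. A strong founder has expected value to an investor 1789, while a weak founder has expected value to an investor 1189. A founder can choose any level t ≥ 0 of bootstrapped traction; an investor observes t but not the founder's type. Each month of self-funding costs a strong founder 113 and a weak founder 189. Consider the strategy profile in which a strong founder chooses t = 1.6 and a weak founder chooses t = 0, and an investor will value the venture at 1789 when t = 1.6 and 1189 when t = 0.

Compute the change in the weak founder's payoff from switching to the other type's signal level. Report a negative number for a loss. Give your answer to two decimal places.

297.60

Playing t = 0 the weak founder receives 1189.
Deviating to t = 1.6 brings payment 1789 at cost 189 × 1.6 = 302.4, netting 1486.6.
Gain from deviating: 1486.6 − 1189 = 297.60.
The gain is positive, so the weak type's incentive-compatibility constraint is violated — this profile is not a separating equilibrium.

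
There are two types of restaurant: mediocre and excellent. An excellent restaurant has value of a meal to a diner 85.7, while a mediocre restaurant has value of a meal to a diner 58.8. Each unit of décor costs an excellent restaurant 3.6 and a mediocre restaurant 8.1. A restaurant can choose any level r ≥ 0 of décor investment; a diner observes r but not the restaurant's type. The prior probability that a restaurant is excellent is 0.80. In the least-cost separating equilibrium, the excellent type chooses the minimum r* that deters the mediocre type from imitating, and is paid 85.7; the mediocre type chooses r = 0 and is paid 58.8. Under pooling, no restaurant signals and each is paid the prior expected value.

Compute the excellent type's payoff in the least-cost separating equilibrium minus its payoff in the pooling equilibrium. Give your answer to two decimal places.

-6.58

Least-cost separating signal: r* solves 58.8 = 85.7 − 8.1·r*, so r* = (85.7 − 58.8)/8.1 ≈ 3.3210.
Excellent type's separating payoff: 85.7 − 3.6 × r* = 85.7 − 3.6 × (85.7 − 58.8)/8.1 = 85.7 − 96.84/8.1 ≈ 73.7444.
Pooling payoff: 0.80 × 85.7 + 0.20 × 58.8 = 80.32.
Difference: 73.7444 − 80.32 = -6.5756, i.e. -6.58 to two decimal places.
The excellent type would prefer the pooling outcome.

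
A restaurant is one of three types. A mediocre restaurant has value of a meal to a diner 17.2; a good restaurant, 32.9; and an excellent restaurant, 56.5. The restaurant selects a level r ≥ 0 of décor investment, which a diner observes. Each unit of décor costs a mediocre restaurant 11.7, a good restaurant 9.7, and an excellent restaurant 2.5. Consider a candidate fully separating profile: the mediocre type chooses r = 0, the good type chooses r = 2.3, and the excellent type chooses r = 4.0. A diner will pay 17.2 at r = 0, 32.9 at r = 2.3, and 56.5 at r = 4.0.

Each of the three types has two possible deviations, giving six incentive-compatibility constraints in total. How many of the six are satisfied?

4

Good (own payoff 32.9 − 9.7×2.3 = 10.59): to r=0 gives 17.2 → profitable ✗; to r=4.0 gives 56.5 − 9.7×4.0 = 17.7 → profitable ✗.
Mediocre (own payoff 17.2): to r=2.3 gives 32.9 − 11.7×2.3 = 5.99 → no gain ✓; to r=4.0 gives 56.5 − 11.7×4.0 = 9.7 → no gain ✓.
Excellent (own payoff 56.5 − 2.5×4.0 = 46.5): to r=0 gives 17.2 → no gain ✓; to r=2.3 gives 32.9 − 2.5×2.3 = 27.15 → no gain ✓.
4 of the 6 constraints hold; not an equilibrium.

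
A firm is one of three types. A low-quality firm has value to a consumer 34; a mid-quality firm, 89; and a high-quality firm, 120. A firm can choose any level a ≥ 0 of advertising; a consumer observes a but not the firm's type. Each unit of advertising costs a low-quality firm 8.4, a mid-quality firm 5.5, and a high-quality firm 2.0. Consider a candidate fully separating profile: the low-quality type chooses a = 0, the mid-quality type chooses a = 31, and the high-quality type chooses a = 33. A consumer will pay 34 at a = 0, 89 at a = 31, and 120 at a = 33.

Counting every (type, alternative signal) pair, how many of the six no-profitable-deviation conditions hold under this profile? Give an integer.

4

High-quality (own payoff 120 − 2.0×33 = 54): to a=0 gives 34 → no gain ✓; to a=31 gives 89 − 2.0×31 = 27 → no gain ✓.
Low-quality (own payoff 34): to a=31 gives 89 − 8.4×31 = -171.4 → no gain ✓; to a=33 gives 120 − 8.4×33 = -157.2 → no gain ✓.
Mid-quality (own payoff 89 − 5.5×31 = -81.5): to a=0 gives 34 → profitable ✗; to a=33 gives 120 − 5.5×33 = -61.5 → profitable ✗.
4 of the 6 constraints hold; not an equilibrium.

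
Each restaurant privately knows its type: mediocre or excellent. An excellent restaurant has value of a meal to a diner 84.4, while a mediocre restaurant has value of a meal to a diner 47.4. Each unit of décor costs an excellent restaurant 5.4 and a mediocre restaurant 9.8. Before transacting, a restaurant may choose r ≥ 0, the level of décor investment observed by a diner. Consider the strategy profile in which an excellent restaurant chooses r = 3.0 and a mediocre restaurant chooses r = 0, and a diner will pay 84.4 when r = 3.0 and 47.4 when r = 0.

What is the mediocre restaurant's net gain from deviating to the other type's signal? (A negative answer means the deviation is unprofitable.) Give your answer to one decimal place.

7.6

Playing r = 0 the mediocre restaurant receives 47.4.
Deviating to r = 3.0 brings payment 84.4 at cost 9.8 × 3.0 = 29.4, netting 55.
Gain from deviating: 55 − 47.4 = 7.6.
The gain is positive, so the mediocre type's incentive-compatibility constraint is violated — this profile is not a separating equilibrium.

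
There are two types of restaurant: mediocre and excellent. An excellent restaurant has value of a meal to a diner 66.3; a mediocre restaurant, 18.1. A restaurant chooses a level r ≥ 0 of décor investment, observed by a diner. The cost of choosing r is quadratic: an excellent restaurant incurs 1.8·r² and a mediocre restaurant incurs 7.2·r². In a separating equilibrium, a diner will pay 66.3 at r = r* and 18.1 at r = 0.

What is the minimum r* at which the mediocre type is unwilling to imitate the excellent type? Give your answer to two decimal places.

The mediocre type at r = 0 receives 18.1; imitating at r* yields 66.3 − 7.2·r*².
Indifference: 18.1 = 66.3 − 7.2·r*², so r*² = (66.3 − 18.1) / 7.2 ≈ 6.6944.
r* = √6.6944 ≈ 2.59.

2.59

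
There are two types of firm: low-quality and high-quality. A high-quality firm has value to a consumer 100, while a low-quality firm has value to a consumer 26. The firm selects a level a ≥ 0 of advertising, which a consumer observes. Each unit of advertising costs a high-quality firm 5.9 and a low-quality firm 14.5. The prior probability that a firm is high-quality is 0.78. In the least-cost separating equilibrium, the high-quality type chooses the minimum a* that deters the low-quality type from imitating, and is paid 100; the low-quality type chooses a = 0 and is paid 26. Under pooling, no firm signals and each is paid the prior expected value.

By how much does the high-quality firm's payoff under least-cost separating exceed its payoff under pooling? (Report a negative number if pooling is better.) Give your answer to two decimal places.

Least-cost separating signal: a* solves 26 = 100 − 14.5·a*, so a* = (100 − 26)/14.5 ≈ 5.1034.
High-quality type's separating payoff: 100 − 5.9 × a* = 100 − 5.9 × (100 − 26)/14.5 = 100 − 436.6/14.5 ≈ 69.8897.
Pooling payoff: 0.78 × 100 + 0.22 × 26 = 83.72.
Difference: 69.8897 − 83.72 = -13.8303, i.e. -13.83 to two decimal places.
The high-quality type would prefer the pooling outcome.

-13.83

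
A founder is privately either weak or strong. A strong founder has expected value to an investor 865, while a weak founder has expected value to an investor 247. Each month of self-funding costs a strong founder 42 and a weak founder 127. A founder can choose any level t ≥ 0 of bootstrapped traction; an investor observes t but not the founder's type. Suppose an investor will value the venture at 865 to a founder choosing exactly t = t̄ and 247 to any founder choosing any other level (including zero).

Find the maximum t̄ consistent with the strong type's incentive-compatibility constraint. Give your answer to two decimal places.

14.71

Choosing t̄ yields the strong type 865 − 42·t̄; choosing zero yields 247.
The strong type is indifferent at 865 − 42·t̄ = 247, i.e. t̄ = (865 − 247) / 42 ≈ 14.71.
For any t̄ above 14.71 the strong type would rather pool at zero, so separation collapses.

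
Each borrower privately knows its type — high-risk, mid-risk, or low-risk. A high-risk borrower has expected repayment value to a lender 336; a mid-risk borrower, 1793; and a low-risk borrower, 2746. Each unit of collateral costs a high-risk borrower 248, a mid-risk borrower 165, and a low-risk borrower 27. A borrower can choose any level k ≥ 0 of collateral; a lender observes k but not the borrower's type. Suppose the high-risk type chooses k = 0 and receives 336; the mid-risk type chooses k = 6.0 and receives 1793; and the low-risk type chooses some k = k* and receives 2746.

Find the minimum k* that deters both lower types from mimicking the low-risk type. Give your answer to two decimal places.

11.78

High-risk type (on-path payoff 336) won't mimic when 336 ≥ 2746 − 248·k*, i.e. k* ≥ 9.72.
Mid-risk type (on-path payoff 1793 − 165×6.0 = 803) won't mimic when 803 ≥ 2746 − 165·k*, i.e. k* ≥ 11.78.
Both must hold, so k* = max(9.72, 11.78) = 11.78. The mid-risk type's constraint binds.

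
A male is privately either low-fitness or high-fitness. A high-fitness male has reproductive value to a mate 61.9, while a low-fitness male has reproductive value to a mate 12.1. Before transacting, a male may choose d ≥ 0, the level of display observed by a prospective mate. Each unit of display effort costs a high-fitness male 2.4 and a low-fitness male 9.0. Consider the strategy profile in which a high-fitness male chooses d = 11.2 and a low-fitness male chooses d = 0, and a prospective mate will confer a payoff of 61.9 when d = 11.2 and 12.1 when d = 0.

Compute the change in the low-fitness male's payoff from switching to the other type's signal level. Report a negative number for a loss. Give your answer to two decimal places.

Playing d = 0 the low-fitness male receives 12.1.
Deviating to d = 11.2 brings payment 61.9 at cost 9.0 × 11.2 = 100.8, netting -38.9.
Gain from deviating: -38.9 − 12.1 = -51.00.
The gain is negative, so the low-fitness type's incentive-compatibility constraint is satisfied.

-51.00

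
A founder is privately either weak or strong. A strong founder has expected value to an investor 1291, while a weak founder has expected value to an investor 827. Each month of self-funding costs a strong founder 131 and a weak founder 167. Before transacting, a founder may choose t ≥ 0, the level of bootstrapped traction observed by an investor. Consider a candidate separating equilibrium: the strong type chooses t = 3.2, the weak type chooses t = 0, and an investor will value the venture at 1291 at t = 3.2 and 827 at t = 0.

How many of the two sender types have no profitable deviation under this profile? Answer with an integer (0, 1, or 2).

Strong type: signal → 1291 − 131 × 3.2 = 871.8; deviate to 0 → 827. IC holds (871.8 ≥ 827).
Weak type: stay at 0 → 827; mimic → 1291 − 167 × 3.2 = 756.6. IC holds (827 ≥ 756.6).
2 of 2 constraints hold, so this is a separating equilibrium.

2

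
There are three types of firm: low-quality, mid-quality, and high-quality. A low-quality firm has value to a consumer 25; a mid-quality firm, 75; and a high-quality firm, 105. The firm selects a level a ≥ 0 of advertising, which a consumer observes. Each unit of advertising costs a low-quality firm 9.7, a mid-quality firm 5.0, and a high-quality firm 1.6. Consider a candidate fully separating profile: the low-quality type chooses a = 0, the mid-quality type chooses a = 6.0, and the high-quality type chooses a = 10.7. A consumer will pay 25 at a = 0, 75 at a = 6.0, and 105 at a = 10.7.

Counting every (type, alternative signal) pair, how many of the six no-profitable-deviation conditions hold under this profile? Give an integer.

Mid-quality (own payoff 75 − 5.0×6.0 = 45): to a=0 gives 25 → no gain ✓; to a=10.7 gives 105 − 5.0×10.7 = 51.5 → profitable ✗.
High-quality (own payoff 105 − 1.6×10.7 = 87.88): to a=0 gives 25 → no gain ✓; to a=6.0 gives 75 − 1.6×6.0 = 65.4 → no gain ✓.
Low-quality (own payoff 25): to a=6.0 gives 75 − 9.7×6.0 = 16.8 → no gain ✓; to a=10.7 gives 105 − 9.7×10.7 = 1.21 → no gain ✓.
5 of the 6 constraints hold; not an equilibrium.

5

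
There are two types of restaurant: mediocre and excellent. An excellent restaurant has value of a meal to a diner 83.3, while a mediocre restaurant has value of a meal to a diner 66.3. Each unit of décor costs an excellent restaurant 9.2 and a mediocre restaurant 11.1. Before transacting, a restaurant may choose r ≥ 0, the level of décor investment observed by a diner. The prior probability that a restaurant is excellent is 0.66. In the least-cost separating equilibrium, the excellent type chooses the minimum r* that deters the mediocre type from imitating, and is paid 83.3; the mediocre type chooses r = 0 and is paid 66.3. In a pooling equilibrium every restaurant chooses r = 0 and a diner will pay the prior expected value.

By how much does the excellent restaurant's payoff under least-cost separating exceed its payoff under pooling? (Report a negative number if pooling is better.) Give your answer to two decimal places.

Least-cost separating signal: r* solves 66.3 = 83.3 − 11.1·r*, so r* = (83.3 − 66.3)/11.1 ≈ 1.5315.
Excellent type's separating payoff: 83.3 − 9.2 × r* = 83.3 − 9.2 × (83.3 − 66.3)/11.1 = 83.3 − 156.4/11.1 ≈ 69.2099.
Pooling payoff: 0.66 × 83.3 + 0.34 × 66.3 = 77.52.
Difference: 69.2099 − 77.52 = -8.3101, i.e. -8.31 to two decimal places.
The excellent type would prefer the pooling outcome.

-8.31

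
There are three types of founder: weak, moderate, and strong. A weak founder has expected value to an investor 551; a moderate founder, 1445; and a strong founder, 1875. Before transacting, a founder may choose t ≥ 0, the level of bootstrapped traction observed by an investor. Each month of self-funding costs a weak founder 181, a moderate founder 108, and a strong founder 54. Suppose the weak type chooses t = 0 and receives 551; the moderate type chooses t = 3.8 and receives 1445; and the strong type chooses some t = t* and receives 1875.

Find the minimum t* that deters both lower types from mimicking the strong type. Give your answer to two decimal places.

7.78

Weak type (on-path payoff 551) won't mimic when 551 ≥ 1875 − 181·t*, i.e. t* ≥ 7.31.
Moderate type (on-path payoff 1445 − 108×3.8 = 1034.6) won't mimic when 1034.6 ≥ 1875 − 108·t*, i.e. t* ≥ 7.78.
Both must hold, so t* = max(7.31, 7.78) = 7.78. The moderate type's constraint binds.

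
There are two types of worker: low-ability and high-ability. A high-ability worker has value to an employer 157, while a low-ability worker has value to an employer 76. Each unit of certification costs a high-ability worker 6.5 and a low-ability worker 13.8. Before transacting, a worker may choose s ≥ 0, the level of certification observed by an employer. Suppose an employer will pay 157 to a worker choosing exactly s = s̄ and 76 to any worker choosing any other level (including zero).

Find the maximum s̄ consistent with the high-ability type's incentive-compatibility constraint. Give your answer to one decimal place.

12.5

Choosing s̄ yields the high-ability type 157 − 6.5·s̄; choosing zero yields 76.
The high-ability type is indifferent at 157 − 6.5·s̄ = 76, i.e. s̄ = (157 − 76) / 6.5 ≈ 12.5.
For any s̄ above 12.5 the high-ability type would rather pool at zero, so separation collapses.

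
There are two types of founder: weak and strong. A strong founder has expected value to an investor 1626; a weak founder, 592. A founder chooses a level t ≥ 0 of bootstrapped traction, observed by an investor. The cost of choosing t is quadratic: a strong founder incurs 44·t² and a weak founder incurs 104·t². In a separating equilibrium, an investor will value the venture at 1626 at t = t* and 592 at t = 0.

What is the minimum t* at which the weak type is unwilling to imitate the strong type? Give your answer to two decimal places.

3.15

The weak type at t = 0 receives 592; imitating at t* yields 1626 − 104·t*².
Indifference: 592 = 1626 − 104·t*², so t*² = (1626 − 592) / 104 ≈ 9.9423.
t* = √9.9423 ≈ 3.15.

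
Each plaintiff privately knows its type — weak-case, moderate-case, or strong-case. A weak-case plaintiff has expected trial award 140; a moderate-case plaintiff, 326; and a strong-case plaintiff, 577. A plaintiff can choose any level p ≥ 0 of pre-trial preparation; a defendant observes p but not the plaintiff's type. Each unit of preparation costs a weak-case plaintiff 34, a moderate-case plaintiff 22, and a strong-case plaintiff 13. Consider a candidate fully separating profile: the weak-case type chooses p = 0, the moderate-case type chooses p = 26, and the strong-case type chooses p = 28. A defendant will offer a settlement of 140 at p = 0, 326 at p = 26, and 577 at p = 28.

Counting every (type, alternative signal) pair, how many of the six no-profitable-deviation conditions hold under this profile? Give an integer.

4

Strong-case (own payoff 577 − 13×28 = 213): to p=0 gives 140 → no gain ✓; to p=26 gives 326 − 13×26 = -12 → no gain ✓.
Moderate-case (own payoff 326 − 22×26 = -246): to p=0 gives 140 → profitable ✗; to p=28 gives 577 − 22×28 = -39 → profitable ✗.
Weak-case (own payoff 140): to p=26 gives 326 − 34×26 = -558 → no gain ✓; to p=28 gives 577 − 34×28 = -375 → no gain ✓.
4 of the 6 constraints hold; not an equilibrium.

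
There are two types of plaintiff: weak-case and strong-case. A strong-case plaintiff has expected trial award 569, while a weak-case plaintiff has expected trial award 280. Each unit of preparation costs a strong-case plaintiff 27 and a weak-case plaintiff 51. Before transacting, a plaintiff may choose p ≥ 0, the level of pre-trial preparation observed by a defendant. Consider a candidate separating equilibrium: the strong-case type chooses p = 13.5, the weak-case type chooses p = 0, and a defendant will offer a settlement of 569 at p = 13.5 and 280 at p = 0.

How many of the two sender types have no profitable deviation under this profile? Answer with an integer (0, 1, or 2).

1

Strong-case type: signal → 569 − 27 × 13.5 = 204.5; deviate to 0 → 280. IC fails (204.5 < 280).
Weak-case type: stay at 0 → 280; mimic → 569 − 51 × 13.5 = -119.5. IC holds (280 ≥ -119.5).
1 of 2 constraints hold, so this profile is not an equilibrium.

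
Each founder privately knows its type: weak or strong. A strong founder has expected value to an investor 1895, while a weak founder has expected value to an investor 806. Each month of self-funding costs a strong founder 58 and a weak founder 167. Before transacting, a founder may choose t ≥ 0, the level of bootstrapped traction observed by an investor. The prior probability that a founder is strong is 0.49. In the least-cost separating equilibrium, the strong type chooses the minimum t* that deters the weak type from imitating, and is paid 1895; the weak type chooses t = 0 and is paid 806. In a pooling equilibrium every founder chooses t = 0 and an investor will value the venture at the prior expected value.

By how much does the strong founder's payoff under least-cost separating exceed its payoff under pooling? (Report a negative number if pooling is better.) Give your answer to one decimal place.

Least-cost separating signal: t* solves 806 = 1895 − 167·t*, so t* = (1895 − 806)/167 ≈ 6.5210.
Strong type's separating payoff: 1895 − 58 × t* = 1895 − 58 × (1895 − 806)/167 = 1895 − 63162/167 ≈ 1516.784.
Pooling payoff: 0.49 × 1895 + 0.51 × 806 = 1339.61.
Difference: 1516.784 − 1339.61 = 177.174, i.e. 177.2 to one decimal place.
The strong type prefers to separate.

177.2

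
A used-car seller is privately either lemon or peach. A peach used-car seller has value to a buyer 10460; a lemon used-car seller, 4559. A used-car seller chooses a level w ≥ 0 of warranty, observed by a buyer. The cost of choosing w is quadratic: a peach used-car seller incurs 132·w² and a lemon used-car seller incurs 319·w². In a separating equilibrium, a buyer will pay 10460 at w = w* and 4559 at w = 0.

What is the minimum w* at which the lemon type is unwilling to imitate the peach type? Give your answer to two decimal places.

4.30

The lemon type at w = 0 receives 4559; imitating at w* yields 10460 − 319·w*².
Indifference: 4559 = 10460 − 319·w*², so w*² = (10460 − 4559) / 319 ≈ 18.4984.
w* = √18.4984 ≈ 4.30.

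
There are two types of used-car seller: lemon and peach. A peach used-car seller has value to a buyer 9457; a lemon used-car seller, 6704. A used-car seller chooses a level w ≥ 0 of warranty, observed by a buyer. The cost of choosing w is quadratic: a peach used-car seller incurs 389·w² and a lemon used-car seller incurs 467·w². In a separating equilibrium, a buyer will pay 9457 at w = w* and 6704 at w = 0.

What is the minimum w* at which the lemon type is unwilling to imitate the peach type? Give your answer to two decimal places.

2.43

The lemon type at w = 0 receives 6704; imitating at w* yields 9457 − 467·w*².
Indifference: 6704 = 9457 − 467·w*², so w*² = (9457 − 6704) / 467 ≈ 5.8951.
w* = √5.8951 ≈ 2.43.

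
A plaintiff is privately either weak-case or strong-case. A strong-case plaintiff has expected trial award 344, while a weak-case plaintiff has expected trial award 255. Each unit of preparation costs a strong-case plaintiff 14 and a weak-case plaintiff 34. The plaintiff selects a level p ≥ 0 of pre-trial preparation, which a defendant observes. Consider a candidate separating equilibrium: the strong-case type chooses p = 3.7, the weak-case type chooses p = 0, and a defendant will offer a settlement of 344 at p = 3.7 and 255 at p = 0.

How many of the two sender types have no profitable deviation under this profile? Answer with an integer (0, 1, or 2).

Strong-case type: signal → 344 − 14 × 3.7 = 292.2; deviate to 0 → 255. IC holds (292.2 ≥ 255).
Weak-case type: stay at 0 → 255; mimic → 344 − 34 × 3.7 = 218.2. IC holds (255 ≥ 218.2).
2 of 2 constraints hold, so this is a separating equilibrium.

2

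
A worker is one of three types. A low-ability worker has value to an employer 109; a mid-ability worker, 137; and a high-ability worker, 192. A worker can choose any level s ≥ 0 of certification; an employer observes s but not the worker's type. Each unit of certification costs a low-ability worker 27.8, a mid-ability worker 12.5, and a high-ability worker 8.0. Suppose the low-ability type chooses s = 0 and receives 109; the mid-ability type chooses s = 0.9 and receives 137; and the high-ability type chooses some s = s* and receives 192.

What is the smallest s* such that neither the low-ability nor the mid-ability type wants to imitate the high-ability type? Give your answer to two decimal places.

Low-ability type (on-path payoff 109) won't mimic when 109 ≥ 192 − 27.8·s*, i.e. s* ≥ 2.99.
Mid-ability type (on-path payoff 137 − 12.5×0.9 = 125.75) won't mimic when 125.75 ≥ 192 − 12.5·s*, i.e. s* ≥ 5.30.
Both must hold, so s* = max(2.99, 5.30) = 5.30. The mid-ability type's constraint binds.

5.30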